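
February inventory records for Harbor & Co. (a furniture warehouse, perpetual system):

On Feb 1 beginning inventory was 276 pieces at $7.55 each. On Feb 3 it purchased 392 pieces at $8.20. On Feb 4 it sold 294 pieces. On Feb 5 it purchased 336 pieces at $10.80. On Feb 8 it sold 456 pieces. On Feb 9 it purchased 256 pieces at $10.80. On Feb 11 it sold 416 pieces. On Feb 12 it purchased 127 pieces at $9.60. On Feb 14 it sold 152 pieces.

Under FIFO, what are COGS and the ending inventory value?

Feb 4, 294 sold [FIFO — oldest first]: 276 @ $7.55 + 18 @ $8.20 = $2,231.40
Feb 8, 456 sold [FIFO — oldest first]: 374 @ $8.20 + 82 @ $10.80 = $3,952.40
Feb 11, 416 sold [FIFO — oldest first]: 254 @ $10.80 + 162 @ $10.80 = $4,492.80
Feb 14, 152 sold [FIFO — oldest first]: 94 @ $10.80 + 58 @ $9.60 = $1,572.00
Total COGS = $2,231.40 + $3,952.40 + $4,492.80 + $1,572.00 = $12,248.60
Ending inventory: 69 @ $9.60 = $662.40
Check: goods available $12,911.00 = COGS $12,248.60 + ending $662.40

COGS = $12,248.60; ending inventory = $662.40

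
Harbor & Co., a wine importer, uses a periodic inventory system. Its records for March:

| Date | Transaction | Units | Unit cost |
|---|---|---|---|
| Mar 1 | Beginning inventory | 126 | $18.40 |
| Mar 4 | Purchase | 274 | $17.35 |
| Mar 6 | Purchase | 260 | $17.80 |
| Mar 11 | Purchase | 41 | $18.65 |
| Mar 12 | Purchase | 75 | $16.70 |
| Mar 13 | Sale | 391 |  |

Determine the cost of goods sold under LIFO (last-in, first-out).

COGS = $6,905.40

Mar 13, 391 sold [LIFO — newest first]: 75 @ $16.70 + 41 @ $18.65 + 260 @ $17.80 + 15 @ $17.35 = $6,905.40
Ending inventory: 126 @ $18.40 + 259 @ $17.35 = $6,812.05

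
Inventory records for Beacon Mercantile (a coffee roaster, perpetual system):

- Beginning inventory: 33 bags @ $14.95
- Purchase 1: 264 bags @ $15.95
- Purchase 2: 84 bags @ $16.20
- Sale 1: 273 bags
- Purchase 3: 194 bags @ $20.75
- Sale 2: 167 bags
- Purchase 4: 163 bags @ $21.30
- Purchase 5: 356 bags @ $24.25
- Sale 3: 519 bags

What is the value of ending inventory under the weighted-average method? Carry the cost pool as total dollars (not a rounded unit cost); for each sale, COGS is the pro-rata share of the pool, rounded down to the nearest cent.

After Beginning: 33 on hand, pool $493.35 (≈ $14.9500 each)
After Purchase 1: 297 on hand, pool $4,704.15 (≈ $15.8389 each)
After Purchase 2: 381 on hand, pool $6,064.95 (≈ $15.9185 each)
Sale 1, sell 273: 273/381 × $6,064.95 → $4,345.75
After Purchase 3: 302 on hand, pool $5,744.70 (≈ $19.0222 each)
Sale 2, sell 167: 167/302 × $5,744.70 → $3,176.70
After Purchase 4: 298 on hand, pool $6,039.90 (≈ $20.2681 each)
After Purchase 5: 654 on hand, pool $14,672.90 (≈ $22.4356 each)
Sale 3, sell 519: 519/654 × $14,672.90 → $11,644.09
Total COGS = $4,345.75 + $3,176.70 + $11,644.09 = $19,166.54
Ending inventory (cost pool remaining) = $3,028.81

Ending inventory = $3,028.81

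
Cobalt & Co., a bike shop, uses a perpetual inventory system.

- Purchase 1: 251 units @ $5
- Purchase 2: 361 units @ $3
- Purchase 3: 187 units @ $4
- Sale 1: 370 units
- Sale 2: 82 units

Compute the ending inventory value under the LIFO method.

Ending inventory = $1,543

Sale 1 (370) [LIFO — newest first]: 187 @ $4 + 183 @ $3 = $1,297
Sale 2 (82) [LIFO — newest first]: 82 @ $3 = $246
Total COGS = $1,297 + $246 = $1,543
Ending inventory: 251 @ $5 + 96 @ $3 = $1,543
Check: goods available $3,086 = COGS $1,543 + ending $1,543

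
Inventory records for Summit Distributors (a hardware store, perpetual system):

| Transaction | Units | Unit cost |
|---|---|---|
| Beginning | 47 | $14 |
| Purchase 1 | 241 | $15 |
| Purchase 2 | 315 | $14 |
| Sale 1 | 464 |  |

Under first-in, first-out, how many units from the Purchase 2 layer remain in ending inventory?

139

Sale 1 (464) [FIFO — oldest first]: 47 @ $14 + 241 @ $15 + 176 @ $14 = $6,737
Ending inventory: 139 @ $14 = $1,946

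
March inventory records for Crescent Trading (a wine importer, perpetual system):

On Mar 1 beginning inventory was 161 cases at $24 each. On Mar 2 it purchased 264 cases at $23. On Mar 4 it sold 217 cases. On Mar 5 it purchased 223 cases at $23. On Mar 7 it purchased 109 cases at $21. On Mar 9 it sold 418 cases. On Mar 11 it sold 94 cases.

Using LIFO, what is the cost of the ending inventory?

Ending inventory = $672

Mar 4, 217 sold [LIFO — newest first]: 217 @ $23 = $4,991
Mar 9, 418 sold [LIFO — newest first]: 109 @ $21 + 223 @ $23 + 47 @ $23 + 39 @ $24 = $9,435
Mar 11, 94 sold [LIFO — newest first]: 94 @ $24 = $2,256
Total COGS = $4,991 + $9,435 + $2,256 = $16,682
Ending inventory: 28 @ $24 = $672
Check: goods available $17,354 = COGS $16,682 + ending $672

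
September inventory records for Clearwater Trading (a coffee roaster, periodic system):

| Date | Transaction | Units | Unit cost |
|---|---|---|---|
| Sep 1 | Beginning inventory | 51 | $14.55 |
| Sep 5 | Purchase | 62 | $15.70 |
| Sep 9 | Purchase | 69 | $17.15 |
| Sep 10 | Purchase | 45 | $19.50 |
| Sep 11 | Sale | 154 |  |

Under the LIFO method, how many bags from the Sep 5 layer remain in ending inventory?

22

Sep 11, 154 sold [LIFO — newest first]: 45 @ $19.50 + 69 @ $17.15 + 40 @ $15.70 = $2,688.85
Ending inventory: 51 @ $14.55 + 22 @ $15.70 = $1,087.45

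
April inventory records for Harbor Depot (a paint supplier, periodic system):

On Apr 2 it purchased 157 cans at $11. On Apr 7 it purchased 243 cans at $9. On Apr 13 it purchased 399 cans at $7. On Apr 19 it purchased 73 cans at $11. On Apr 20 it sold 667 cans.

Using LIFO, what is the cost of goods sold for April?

COGS = $5,351

Apr 20, 667 sold [LIFO — newest first]: 73 @ $11 + 399 @ $7 + 195 @ $9 = $5,351
Ending inventory: 157 @ $11 + 48 @ $9 = $2,159
Check: goods available $7,510 = COGS $5,351 + ending $2,159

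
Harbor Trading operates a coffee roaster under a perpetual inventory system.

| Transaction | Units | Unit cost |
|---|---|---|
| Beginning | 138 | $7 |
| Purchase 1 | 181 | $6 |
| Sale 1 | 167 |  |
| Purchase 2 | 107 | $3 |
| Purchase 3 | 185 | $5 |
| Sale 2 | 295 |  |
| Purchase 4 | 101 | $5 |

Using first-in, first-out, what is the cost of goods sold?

COGS = $2,553

Sale 1 (167) [FIFO — oldest first]: 138 @ $7 + 29 @ $6 = $1,140
Sale 2 (295) [FIFO — oldest first]: 152 @ $6 + 107 @ $3 + 36 @ $5 = $1,413
Total COGS = $1,140 + $1,413 = $2,553
Ending inventory: 149 @ $5 + 101 @ $5 = $1,250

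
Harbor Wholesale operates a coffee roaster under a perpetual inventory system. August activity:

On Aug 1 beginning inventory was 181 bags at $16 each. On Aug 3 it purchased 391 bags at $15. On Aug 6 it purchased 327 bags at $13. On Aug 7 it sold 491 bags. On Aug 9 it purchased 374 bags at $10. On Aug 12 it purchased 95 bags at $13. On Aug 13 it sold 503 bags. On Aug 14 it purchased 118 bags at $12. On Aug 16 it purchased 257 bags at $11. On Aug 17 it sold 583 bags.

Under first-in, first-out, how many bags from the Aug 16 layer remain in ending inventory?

Aug 7, 491 sold [FIFO — oldest first]: 181 @ $16 + 310 @ $15 = $7,546
Aug 13, 503 sold [FIFO — oldest first]: 81 @ $15 + 327 @ $13 + 95 @ $10 = $6,416
Aug 17, 583 sold [FIFO — oldest first]: 279 @ $10 + 95 @ $13 + 118 @ $12 + 91 @ $11 = $6,442
Total COGS = $7,546 + $6,416 + $6,442 = $20,404
Ending inventory: 166 @ $11 = $1,826

166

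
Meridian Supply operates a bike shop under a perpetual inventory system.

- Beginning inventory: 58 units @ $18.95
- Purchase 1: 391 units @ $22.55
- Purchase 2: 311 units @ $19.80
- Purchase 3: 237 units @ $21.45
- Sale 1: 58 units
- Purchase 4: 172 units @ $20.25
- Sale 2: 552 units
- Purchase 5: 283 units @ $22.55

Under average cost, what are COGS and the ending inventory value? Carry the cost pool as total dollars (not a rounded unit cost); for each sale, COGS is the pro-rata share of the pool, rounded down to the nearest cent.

COGS = $12,861.96; ending inventory = $18,160.29

After Beginning: 58 on hand, pool $1,099.10 (≈ $18.9500 each)
After Purchase 1: 449 on hand, pool $9,916.15 (≈ $22.0850 each)
After Purchase 2: 760 on hand, pool $16,073.95 (≈ $21.1499 each)
After Purchase 3: 997 on hand, pool $21,157.60 (≈ $21.2213 each)
Sale 1, sell 58: 58/997 × $21,157.60 → $1,230.83
After Purchase 4: 1111 on hand, pool $23,409.77 (≈ $21.0709 each)
Sale 2, sell 552: 552/1111 × $23,409.77 → $11,631.13
After Purchase 5: 842 on hand, pool $18,160.29 (≈ $21.5680 each)
Total COGS = $1,230.83 + $11,631.13 = $12,861.96
Ending inventory (cost pool remaining) = $18,160.29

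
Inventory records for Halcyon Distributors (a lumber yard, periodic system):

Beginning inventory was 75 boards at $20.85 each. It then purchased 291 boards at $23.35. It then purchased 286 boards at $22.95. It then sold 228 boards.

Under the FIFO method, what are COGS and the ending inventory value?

COGS = $5,136.30; ending inventory = $9,786.00

Sale 1 (228) [FIFO — oldest first]: 75 @ $20.85 + 153 @ $23.35 = $5,136.30
Ending inventory: 138 @ $23.35 + 286 @ $22.95 = $9,786.00
Check: goods available $14,922.30 = COGS $5,136.30 + ending $9,786.00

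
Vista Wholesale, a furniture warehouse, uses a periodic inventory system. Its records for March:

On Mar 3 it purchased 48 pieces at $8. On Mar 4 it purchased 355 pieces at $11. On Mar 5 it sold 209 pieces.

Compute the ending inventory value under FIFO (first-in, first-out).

Mar 5, 209 sold [FIFO — oldest first]: 48 @ $8 + 161 @ $11 = $2,155
Ending inventory: 194 @ $11 = $2,134

Ending inventory = $2,134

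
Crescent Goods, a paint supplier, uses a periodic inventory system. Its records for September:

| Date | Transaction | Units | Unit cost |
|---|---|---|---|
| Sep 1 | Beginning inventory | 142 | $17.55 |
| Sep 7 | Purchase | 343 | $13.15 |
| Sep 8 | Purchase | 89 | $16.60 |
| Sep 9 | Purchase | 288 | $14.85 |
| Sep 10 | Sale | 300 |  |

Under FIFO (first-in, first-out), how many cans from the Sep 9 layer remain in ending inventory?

288

Sep 10, 300 sold [FIFO — oldest first]: 142 @ $17.55 + 158 @ $13.15 = $4,569.80
Ending inventory: 185 @ $13.15 + 89 @ $16.60 + 288 @ $14.85 = $8,186.95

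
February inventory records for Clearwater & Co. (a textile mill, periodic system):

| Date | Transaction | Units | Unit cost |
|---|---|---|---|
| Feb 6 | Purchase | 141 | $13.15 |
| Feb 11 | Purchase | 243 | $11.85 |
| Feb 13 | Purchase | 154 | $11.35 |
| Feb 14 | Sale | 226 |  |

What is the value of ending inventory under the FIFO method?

Ending inventory = $3,620.20

Feb 14, 226 sold [FIFO — oldest first]: 141 @ $13.15 + 85 @ $11.85 = $2,861.40
Ending inventory: 158 @ $11.85 + 154 @ $11.35 = $3,620.20
Check: goods available $6,481.60 = COGS $2,861.40 + ending $3,620.20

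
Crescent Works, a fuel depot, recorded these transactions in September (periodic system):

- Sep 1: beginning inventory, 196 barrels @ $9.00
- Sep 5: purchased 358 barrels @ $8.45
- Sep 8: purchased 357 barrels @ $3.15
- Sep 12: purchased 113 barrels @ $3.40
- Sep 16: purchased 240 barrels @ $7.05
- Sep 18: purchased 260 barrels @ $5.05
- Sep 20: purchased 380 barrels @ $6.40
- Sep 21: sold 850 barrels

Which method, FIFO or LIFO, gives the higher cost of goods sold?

FIFO COGS: 196 @ $9.00 + 358 @ $8.45 + 296 @ $3.15 = $5,721.50
LIFO COGS: 380 @ $6.40 + 260 @ $5.05 + 210 @ $7.05 = $5,225.50

FIFO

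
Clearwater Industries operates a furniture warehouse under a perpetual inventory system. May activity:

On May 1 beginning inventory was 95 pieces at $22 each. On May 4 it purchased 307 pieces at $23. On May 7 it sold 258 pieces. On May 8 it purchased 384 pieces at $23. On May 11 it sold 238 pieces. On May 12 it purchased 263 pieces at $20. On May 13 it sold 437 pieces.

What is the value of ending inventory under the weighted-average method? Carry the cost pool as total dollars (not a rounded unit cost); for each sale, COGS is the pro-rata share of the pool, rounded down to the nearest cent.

Ending inventory = $2,498.58

After May 1: 95 on hand, pool $2,090.00 (≈ $22.0000 each)
After May 4: 402 on hand, pool $9,151.00 (≈ $22.7637 each)
May 7, sell 258: 258/402 × $9,151.00 → $5,873.02
After May 8: 528 on hand, pool $12,109.98 (≈ $22.9356 each)
May 11, sell 238: 238/528 × $12,109.98 → $5,458.66
After May 12: 553 on hand, pool $11,911.32 (≈ $21.5395 each)
May 13, sell 437: 437/553 × $11,911.32 → $9,412.74
Total COGS = $5,873.02 + $5,458.66 + $9,412.74 = $20,744.42
Ending inventory (cost pool remaining) = $2,498.58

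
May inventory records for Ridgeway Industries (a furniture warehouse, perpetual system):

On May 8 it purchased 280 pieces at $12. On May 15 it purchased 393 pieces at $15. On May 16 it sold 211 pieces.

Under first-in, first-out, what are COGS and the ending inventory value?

May 16, 211 sold [FIFO — oldest first]: 211 @ $12 = $2,532
Ending inventory: 69 @ $12 + 393 @ $15 = $6,723

COGS = $2,532; ending inventory = $6,723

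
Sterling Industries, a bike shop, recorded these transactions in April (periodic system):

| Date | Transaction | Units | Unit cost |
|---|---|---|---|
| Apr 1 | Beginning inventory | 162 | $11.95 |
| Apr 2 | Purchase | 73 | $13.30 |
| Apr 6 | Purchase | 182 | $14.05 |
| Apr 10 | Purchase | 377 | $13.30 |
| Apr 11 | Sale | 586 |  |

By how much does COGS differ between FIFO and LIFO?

$218.70

FIFO COGS: 162 @ $11.95 + 73 @ $13.30 + 182 @ $14.05 + 169 @ $13.30 = $7,711.60
LIFO COGS: 377 @ $13.30 + 182 @ $14.05 + 27 @ $13.30 = $7,930.30
Difference = |$7,711.60 − $7,930.30| = $218.70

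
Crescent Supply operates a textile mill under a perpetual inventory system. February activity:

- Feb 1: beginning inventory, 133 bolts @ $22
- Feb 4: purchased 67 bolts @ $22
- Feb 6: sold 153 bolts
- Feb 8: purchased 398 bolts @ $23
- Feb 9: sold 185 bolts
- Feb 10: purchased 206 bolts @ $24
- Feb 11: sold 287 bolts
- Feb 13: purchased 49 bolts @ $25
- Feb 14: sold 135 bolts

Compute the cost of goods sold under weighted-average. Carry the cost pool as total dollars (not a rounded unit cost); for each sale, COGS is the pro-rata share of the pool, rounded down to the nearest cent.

After Feb 1: 133 on hand, pool $2,926.00 (≈ $22.0000 each)
After Feb 4: 200 on hand, pool $4,400.00 (≈ $22.0000 each)
Feb 6, sell 153: 153/200 × $4,400.00 → $3,366.00
After Feb 8: 445 on hand, pool $10,188.00 (≈ $22.8944 each)
Feb 9, sell 185: 185/445 × $10,188.00 → $4,235.46
After Feb 10: 466 on hand, pool $10,896.54 (≈ $23.3831 each)
Feb 11, sell 287: 287/466 × $10,896.54 → $6,710.95
After Feb 13: 228 on hand, pool $5,410.59 (≈ $23.7307 each)
Feb 14, sell 135: 135/228 × $5,410.59 → $3,203.63
Total COGS = $3,366.00 + $4,235.46 + $6,710.95 + $3,203.63 = $17,516.04
Ending inventory (cost pool remaining) = $2,206.96
Check: goods available $19,723.00 = COGS $17,516.04 + ending $2,206.96

COGS = $17,516.04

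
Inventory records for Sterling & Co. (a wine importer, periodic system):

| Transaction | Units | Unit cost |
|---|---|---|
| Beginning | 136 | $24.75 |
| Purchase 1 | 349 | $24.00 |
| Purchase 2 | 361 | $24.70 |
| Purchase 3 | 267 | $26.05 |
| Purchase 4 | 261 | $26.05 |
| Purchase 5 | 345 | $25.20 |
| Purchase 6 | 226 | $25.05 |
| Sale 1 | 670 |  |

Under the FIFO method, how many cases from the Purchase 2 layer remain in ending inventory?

Sale 1 (670) [FIFO — oldest first]: 136 @ $24.75 + 349 @ $24.00 + 185 @ $24.70 = $16,311.50
Ending inventory: 176 @ $24.70 + 267 @ $26.05 + 261 @ $26.05 + 345 @ $25.20 + 226 @ $25.05 = $32,456.90
Check: goods available $48,768.40 = COGS $16,311.50 + ending $32,456.90

176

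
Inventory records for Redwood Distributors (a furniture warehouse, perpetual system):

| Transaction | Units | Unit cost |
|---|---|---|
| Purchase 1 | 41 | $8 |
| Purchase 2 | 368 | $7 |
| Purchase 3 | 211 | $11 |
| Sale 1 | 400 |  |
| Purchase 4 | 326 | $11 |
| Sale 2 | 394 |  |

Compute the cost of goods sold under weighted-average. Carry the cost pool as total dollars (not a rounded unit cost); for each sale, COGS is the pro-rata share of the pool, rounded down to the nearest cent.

After Purchase 1: 41 on hand, pool $328.00 (≈ $8.0000 each)
After Purchase 2: 409 on hand, pool $2,904.00 (≈ $7.1002 each)
After Purchase 3: 620 on hand, pool $5,225.00 (≈ $8.4274 each)
Sale 1, sell 400: 400/620 × $5,225.00 → $3,370.96
After Purchase 4: 546 on hand, pool $5,440.04 (≈ $9.9634 each)
Sale 2, sell 394: 394/546 × $5,440.04 → $3,925.59
Total COGS = $3,370.96 + $3,925.59 = $7,296.55
Ending inventory (cost pool remaining) = $1,514.45
Check: goods available $8,811.00 = COGS $7,296.55 + ending $1,514.45

COGS = $7,296.55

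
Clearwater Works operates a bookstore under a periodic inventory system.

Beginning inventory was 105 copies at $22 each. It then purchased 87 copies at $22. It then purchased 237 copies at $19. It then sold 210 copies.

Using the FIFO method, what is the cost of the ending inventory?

Sale 1 (210) [FIFO — oldest first]: 105 @ $22 + 87 @ $22 + 18 @ $19 = $4,566
Ending inventory: 219 @ $19 = $4,161

Ending inventory = $4,161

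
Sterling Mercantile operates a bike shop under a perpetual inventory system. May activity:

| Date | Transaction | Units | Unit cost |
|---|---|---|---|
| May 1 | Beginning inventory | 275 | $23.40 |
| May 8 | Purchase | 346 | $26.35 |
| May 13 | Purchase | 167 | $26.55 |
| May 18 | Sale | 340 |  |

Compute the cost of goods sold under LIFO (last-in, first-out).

COGS = $8,992.40

May 18, 340 sold [LIFO — newest first]: 167 @ $26.55 + 173 @ $26.35 = $8,992.40
Ending inventory: 275 @ $23.40 + 173 @ $26.35 = $10,993.55
Check: goods available $19,985.95 = COGS $8,992.40 + ending $10,993.55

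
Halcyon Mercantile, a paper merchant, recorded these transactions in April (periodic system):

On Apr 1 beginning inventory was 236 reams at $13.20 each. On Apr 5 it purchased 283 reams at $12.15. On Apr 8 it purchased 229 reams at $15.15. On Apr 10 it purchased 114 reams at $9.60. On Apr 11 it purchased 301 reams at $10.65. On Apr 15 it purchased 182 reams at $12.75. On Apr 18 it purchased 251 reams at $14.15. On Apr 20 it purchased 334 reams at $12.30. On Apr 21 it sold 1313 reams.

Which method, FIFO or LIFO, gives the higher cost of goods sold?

LIFO

FIFO COGS: 236 @ $13.20 + 283 @ $12.15 + 229 @ $15.15 + 114 @ $9.60 + 301 @ $10.65 + 150 @ $12.75 = $16,235.55
LIFO COGS: 334 @ $12.30 + 251 @ $14.15 + 182 @ $12.75 + 301 @ $10.65 + 114 @ $9.60 + 131 @ $15.15 = $16,265.05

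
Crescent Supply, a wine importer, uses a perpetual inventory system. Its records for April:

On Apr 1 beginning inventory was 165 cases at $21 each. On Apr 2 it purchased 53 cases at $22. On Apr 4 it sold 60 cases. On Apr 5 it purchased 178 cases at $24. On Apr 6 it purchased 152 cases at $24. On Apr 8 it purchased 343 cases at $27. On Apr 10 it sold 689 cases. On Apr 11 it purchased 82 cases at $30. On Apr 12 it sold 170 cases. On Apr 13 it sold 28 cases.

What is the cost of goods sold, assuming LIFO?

Apr 4, 60 sold [LIFO — newest first]: 53 @ $22 + 7 @ $21 = $1,313
Apr 10, 689 sold [LIFO — newest first]: 343 @ $27 + 152 @ $24 + 178 @ $24 + 16 @ $21 = $17,517
Apr 12, 170 sold [LIFO — newest first]: 82 @ $30 + 88 @ $21 = $4,308
Apr 13, 28 sold [LIFO — newest first]: 28 @ $21 = $588
Total COGS = $1,313 + $17,517 + $4,308 + $588 = $23,726
Ending inventory: 26 @ $21 = $546
Check: goods available $24,272 = COGS $23,726 + ending $546

COGS = $23,726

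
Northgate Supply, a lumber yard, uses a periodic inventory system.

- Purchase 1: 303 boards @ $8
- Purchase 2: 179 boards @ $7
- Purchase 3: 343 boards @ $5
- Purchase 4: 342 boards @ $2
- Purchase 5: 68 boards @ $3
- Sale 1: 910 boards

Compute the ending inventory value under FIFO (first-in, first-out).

Sale 1 (910) [FIFO — oldest first]: 303 @ $8 + 179 @ $7 + 343 @ $5 + 85 @ $2 = $5,562
Ending inventory: 257 @ $2 + 68 @ $3 = $718

Ending inventory = $718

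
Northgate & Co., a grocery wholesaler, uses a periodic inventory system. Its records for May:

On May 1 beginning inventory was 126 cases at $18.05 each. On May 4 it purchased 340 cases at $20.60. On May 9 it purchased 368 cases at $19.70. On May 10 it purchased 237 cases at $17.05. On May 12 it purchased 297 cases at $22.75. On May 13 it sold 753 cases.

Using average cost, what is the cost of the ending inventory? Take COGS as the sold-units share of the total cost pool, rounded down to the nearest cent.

May 13, sell 753: 753/1368 × $27,325.50 → $15,041.00
Ending inventory (cost pool remaining) = $12,284.50

Ending inventory = $12,284.50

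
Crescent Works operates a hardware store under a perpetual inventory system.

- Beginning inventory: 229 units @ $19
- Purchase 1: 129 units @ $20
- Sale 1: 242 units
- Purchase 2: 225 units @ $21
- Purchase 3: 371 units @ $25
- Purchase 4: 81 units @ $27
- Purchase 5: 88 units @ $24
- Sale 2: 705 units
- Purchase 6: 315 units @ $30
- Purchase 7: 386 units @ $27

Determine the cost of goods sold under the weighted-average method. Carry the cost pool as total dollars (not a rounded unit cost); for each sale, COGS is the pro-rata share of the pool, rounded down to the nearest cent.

COGS = $21,125.70

After Beginning: 229 on hand, pool $4,351.00 (≈ $19.0000 each)
After Purchase 1: 358 on hand, pool $6,931.00 (≈ $19.3603 each)
Sale 1, sell 242: 242/358 × $6,931.00 → $4,685.20
After Purchase 2: 341 on hand, pool $6,970.80 (≈ $20.4422 each)
After Purchase 3: 712 on hand, pool $16,245.80 (≈ $22.8171 each)
After Purchase 4: 793 on hand, pool $18,432.80 (≈ $23.2444 each)
After Purchase 5: 881 on hand, pool $20,544.80 (≈ $23.3199 each)
Sale 2, sell 705: 705/881 × $20,544.80 → $16,440.50
After Purchase 6: 491 on hand, pool $13,554.30 (≈ $27.6055 each)
After Purchase 7: 877 on hand, pool $23,976.30 (≈ $27.3390 each)
Total COGS = $4,685.20 + $16,440.50 = $21,125.70
Ending inventory (cost pool remaining) = $23,976.30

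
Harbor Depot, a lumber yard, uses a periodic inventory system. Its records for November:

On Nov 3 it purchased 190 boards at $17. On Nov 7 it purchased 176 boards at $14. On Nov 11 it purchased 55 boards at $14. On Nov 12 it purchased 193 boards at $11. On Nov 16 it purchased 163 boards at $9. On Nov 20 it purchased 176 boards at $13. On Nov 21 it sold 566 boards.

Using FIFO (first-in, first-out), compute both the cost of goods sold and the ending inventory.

Nov 21, 566 sold [FIFO — oldest first]: 190 @ $17 + 176 @ $14 + 55 @ $14 + 145 @ $11 = $8,059
Ending inventory: 48 @ $11 + 163 @ $9 + 176 @ $13 = $4,283
Check: goods available $12,342 = COGS $8,059 + ending $4,283

COGS = $8,059; ending inventory = $4,283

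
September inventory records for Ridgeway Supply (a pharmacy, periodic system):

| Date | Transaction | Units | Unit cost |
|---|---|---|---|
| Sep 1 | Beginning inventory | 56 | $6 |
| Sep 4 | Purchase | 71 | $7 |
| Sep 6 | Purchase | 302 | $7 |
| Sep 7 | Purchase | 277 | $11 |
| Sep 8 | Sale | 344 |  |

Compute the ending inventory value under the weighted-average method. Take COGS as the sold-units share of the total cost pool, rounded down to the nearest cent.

Sep 8, sell 344: 344/706 × $5,994.00 → $2,920.58
Ending inventory (cost pool remaining) = $3,073.42
Check: goods available $5,994.00 = COGS $2,920.58 + ending $3,073.42

Ending inventory = $3,073.42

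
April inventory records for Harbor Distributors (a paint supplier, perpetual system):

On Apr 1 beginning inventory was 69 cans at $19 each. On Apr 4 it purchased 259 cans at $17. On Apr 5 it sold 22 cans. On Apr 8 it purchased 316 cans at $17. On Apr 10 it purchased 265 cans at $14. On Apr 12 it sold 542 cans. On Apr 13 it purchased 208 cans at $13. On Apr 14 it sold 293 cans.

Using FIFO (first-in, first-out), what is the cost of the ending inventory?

Apr 5, 22 sold [FIFO — oldest first]: 22 @ $19 = $418
Apr 12, 542 sold [FIFO — oldest first]: 47 @ $19 + 259 @ $17 + 236 @ $17 = $9,308
Apr 14, 293 sold [FIFO — oldest first]: 80 @ $17 + 213 @ $14 = $4,342
Total COGS = $418 + $9,308 + $4,342 = $14,068
Ending inventory: 52 @ $14 + 208 @ $13 = $3,432

Ending inventory = $3,432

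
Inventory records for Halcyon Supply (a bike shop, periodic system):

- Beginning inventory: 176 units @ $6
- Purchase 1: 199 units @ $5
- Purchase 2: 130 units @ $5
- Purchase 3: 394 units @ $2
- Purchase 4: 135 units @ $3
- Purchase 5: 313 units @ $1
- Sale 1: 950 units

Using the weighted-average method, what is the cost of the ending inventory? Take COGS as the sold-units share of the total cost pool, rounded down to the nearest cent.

Sale 1, sell 950: 950/1347 × $4,207.00 → $2,967.07
Ending inventory (cost pool remaining) = $1,239.93
Check: goods available $4,207.00 = COGS $2,967.07 + ending $1,239.93

Ending inventory = $1,239.93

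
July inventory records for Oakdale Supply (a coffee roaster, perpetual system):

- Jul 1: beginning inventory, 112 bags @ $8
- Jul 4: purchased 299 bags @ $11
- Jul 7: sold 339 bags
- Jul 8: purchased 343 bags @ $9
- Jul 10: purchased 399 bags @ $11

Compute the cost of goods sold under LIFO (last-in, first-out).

Jul 7, 339 sold [LIFO — newest first]: 299 @ $11 + 40 @ $8 = $3,609
Ending inventory: 72 @ $8 + 343 @ $9 + 399 @ $11 = $8,052

COGS = $3,609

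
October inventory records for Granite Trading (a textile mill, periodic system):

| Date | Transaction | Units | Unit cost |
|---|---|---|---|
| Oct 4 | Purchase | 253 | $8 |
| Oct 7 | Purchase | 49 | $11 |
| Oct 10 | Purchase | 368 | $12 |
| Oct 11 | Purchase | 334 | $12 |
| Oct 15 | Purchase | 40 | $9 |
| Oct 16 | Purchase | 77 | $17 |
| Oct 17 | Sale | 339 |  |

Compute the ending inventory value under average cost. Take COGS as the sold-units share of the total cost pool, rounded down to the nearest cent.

Oct 17, sell 339: 339/1121 × $12,656.00 → $3,827.28
Ending inventory (cost pool remaining) = $8,828.72
Check: goods available $12,656.00 = COGS $3,827.28 + ending $8,828.72

Ending inventory = $8,828.72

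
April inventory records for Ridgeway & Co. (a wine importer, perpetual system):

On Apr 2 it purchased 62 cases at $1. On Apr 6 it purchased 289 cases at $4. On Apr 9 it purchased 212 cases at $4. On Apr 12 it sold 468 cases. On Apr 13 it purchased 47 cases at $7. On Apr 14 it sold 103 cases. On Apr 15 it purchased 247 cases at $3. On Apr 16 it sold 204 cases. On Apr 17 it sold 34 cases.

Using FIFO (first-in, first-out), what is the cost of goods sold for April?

COGS = $2,992

Apr 12, 468 sold [FIFO — oldest first]: 62 @ $1 + 289 @ $4 + 117 @ $4 = $1,686
Apr 14, 103 sold [FIFO — oldest first]: 95 @ $4 + 8 @ $7 = $436
Apr 16, 204 sold [FIFO — oldest first]: 39 @ $7 + 165 @ $3 = $768
Apr 17, 34 sold [FIFO — oldest first]: 34 @ $3 = $102
Total COGS = $1,686 + $436 + $768 + $102 = $2,992
Ending inventory: 48 @ $3 = $144
Check: goods available $3,136 = COGS $2,992 + ending $144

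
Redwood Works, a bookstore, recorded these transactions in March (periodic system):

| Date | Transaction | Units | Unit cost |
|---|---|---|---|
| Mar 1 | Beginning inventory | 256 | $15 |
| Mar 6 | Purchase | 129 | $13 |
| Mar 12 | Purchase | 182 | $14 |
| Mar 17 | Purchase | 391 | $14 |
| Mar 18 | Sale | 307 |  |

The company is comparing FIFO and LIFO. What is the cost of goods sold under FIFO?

COGS = $4,503

FIFO COGS: 256 @ $15 + 51 @ $13 = $4,503
LIFO COGS: 307 @ $14 = $4,298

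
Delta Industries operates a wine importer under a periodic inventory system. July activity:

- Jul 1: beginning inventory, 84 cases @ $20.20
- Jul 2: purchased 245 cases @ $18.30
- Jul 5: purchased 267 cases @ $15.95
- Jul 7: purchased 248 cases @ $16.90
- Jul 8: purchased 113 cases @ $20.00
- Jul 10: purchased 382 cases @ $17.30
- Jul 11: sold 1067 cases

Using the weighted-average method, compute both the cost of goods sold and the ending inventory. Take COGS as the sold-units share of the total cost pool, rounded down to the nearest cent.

Jul 11, sell 1067: 1067/1339 × $23,498.75 → $18,725.29
Ending inventory (cost pool remaining) = $4,773.46

COGS = $18,725.29; ending inventory = $4,773.46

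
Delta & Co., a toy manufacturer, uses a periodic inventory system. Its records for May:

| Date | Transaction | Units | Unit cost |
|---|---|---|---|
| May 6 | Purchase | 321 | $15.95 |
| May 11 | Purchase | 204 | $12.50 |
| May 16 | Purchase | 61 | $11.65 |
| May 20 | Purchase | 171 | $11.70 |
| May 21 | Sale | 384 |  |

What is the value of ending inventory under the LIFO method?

Ending inventory = $5,769.95

May 21, 384 sold [LIFO — newest first]: 171 @ $11.70 + 61 @ $11.65 + 152 @ $12.50 = $4,611.35
Ending inventory: 321 @ $15.95 + 52 @ $12.50 = $5,769.95
Check: goods available $10,381.30 = COGS $4,611.35 + ending $5,769.95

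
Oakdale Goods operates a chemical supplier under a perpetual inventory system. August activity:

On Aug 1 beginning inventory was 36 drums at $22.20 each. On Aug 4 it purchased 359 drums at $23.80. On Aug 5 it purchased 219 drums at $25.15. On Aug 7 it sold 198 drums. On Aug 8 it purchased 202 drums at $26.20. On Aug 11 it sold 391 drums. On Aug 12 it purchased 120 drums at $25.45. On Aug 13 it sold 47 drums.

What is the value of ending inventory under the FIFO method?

Aug 7, 198 sold [FIFO — oldest first]: 36 @ $22.20 + 162 @ $23.80 = $4,654.80
Aug 11, 391 sold [FIFO — oldest first]: 197 @ $23.80 + 194 @ $25.15 = $9,567.70
Aug 13, 47 sold [FIFO — oldest first]: 25 @ $25.15 + 22 @ $26.20 = $1,205.15
Total COGS = $4,654.80 + $9,567.70 + $1,205.15 = $15,427.65
Ending inventory: 180 @ $26.20 + 120 @ $25.45 = $7,770.00

Ending inventory = $7,770.00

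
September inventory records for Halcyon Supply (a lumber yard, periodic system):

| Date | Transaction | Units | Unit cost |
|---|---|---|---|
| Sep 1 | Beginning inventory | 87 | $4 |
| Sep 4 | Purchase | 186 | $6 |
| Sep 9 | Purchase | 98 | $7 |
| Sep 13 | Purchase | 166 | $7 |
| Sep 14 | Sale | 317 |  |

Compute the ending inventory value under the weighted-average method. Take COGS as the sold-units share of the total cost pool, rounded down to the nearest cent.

Sep 14, sell 317: 317/537 × $3,312.00 → $1,955.12
Ending inventory (cost pool remaining) = $1,356.88

Ending inventory = $1,356.88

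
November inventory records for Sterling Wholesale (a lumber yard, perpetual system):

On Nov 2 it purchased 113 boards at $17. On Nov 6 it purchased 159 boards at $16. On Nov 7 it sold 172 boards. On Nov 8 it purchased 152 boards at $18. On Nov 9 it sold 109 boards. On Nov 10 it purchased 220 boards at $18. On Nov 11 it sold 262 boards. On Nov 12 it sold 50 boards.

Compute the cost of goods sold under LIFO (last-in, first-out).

Nov 7, 172 sold [LIFO — newest first]: 159 @ $16 + 13 @ $17 = $2,765
Nov 9, 109 sold [LIFO — newest first]: 109 @ $18 = $1,962
Nov 11, 262 sold [LIFO — newest first]: 220 @ $18 + 42 @ $18 = $4,716
Nov 12, 50 sold [LIFO — newest first]: 1 @ $18 + 49 @ $17 = $851
Total COGS = $2,765 + $1,962 + $4,716 + $851 = $10,294
Ending inventory: 51 @ $17 = $867

COGS = $10,294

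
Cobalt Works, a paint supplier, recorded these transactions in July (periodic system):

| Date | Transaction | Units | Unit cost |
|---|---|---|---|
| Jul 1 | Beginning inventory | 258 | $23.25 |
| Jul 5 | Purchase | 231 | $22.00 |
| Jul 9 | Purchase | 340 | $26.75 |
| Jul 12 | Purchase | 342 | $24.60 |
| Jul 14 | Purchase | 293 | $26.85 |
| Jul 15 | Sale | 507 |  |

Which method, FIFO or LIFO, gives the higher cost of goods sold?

LIFO

FIFO COGS: 258 @ $23.25 + 231 @ $22.00 + 18 @ $26.75 = $11,562.00
LIFO COGS: 293 @ $26.85 + 214 @ $24.60 = $13,131.45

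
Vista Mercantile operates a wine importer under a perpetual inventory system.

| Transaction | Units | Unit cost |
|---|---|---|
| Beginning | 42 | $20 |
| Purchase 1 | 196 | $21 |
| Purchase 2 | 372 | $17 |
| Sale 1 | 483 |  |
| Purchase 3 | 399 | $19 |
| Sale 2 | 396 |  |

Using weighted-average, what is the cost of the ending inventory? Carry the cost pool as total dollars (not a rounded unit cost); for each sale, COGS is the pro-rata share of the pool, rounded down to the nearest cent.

Ending inventory = $2,454.05

After Beginning: 42 on hand, pool $840.00 (≈ $20.0000 each)
After Purchase 1: 238 on hand, pool $4,956.00 (≈ $20.8235 each)
After Purchase 2: 610 on hand, pool $11,280.00 (≈ $18.4918 each)
Sale 1, sell 483: 483/610 × $11,280.00 → $8,931.54
After Purchase 3: 526 on hand, pool $9,929.46 (≈ $18.8773 each)
Sale 2, sell 396: 396/526 × $9,929.46 → $7,475.41
Total COGS = $8,931.54 + $7,475.41 = $16,406.95
Ending inventory (cost pool remaining) = $2,454.05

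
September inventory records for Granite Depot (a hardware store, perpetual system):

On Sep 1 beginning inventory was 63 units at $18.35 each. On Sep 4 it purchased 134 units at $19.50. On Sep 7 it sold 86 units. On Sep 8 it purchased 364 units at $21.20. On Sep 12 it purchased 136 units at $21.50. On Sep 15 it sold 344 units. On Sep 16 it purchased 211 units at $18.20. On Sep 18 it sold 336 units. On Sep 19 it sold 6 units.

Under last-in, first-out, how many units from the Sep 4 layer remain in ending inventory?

48

Sep 7, 86 sold [LIFO — newest first]: 86 @ $19.50 = $1,677.00
Sep 15, 344 sold [LIFO — newest first]: 136 @ $21.50 + 208 @ $21.20 = $7,333.60
Sep 18, 336 sold [LIFO — newest first]: 211 @ $18.20 + 125 @ $21.20 = $6,490.20
Sep 19, 6 sold [LIFO — newest first]: 6 @ $21.20 = $127.20
Total COGS = $1,677.00 + $7,333.60 + $6,490.20 + $127.20 = $15,628.00
Ending inventory: 63 @ $18.35 + 48 @ $19.50 + 25 @ $21.20 = $2,622.05
Check: goods available $18,250.05 = COGS $15,628.00 + ending $2,622.05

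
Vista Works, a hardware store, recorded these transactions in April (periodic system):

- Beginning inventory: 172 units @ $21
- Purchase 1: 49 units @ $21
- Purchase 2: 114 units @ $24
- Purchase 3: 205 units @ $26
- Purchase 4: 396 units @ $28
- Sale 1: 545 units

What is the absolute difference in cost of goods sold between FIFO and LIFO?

FIFO COGS: 172 @ $21 + 49 @ $21 + 114 @ $24 + 205 @ $26 + 5 @ $28 = $12,847
LIFO COGS: 396 @ $28 + 149 @ $26 = $14,962
Difference = |$12,847 − $14,962| = $2,115

$2,115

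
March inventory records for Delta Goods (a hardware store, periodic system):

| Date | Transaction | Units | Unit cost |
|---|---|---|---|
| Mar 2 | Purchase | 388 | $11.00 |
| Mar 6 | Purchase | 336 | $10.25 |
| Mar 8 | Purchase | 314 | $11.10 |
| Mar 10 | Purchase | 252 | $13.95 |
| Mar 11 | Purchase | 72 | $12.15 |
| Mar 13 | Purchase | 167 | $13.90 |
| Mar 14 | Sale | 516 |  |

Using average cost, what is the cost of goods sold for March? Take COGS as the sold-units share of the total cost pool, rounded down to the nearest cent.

COGS = $6,043.81

Mar 14, sell 516: 516/1529 × $17,908.90 → $6,043.81
Ending inventory (cost pool remaining) = $11,865.09
Check: goods available $17,908.90 = COGS $6,043.81 + ending $11,865.09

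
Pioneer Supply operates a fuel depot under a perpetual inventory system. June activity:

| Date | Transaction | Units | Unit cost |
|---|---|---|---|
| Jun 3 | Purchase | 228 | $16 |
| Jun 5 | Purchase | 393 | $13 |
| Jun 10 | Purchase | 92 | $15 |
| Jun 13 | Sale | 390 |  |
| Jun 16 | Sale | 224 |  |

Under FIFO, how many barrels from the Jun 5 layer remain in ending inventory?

Jun 13, 390 sold [FIFO — oldest first]: 228 @ $16 + 162 @ $13 = $5,754
Jun 16, 224 sold [FIFO — oldest first]: 224 @ $13 = $2,912
Total COGS = $5,754 + $2,912 = $8,666
Ending inventory: 7 @ $13 + 92 @ $15 = $1,471

7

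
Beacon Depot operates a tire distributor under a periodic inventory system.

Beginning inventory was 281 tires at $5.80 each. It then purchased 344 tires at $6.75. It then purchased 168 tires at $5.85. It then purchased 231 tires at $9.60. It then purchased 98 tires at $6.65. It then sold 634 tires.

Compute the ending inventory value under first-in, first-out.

Ending inventory = $3,799.45

Sale 1 (634) [FIFO — oldest first]: 281 @ $5.80 + 344 @ $6.75 + 9 @ $5.85 = $4,004.45
Ending inventory: 159 @ $5.85 + 231 @ $9.60 + 98 @ $6.65 = $3,799.45
Check: goods available $7,803.90 = COGS $4,004.45 + ending $3,799.45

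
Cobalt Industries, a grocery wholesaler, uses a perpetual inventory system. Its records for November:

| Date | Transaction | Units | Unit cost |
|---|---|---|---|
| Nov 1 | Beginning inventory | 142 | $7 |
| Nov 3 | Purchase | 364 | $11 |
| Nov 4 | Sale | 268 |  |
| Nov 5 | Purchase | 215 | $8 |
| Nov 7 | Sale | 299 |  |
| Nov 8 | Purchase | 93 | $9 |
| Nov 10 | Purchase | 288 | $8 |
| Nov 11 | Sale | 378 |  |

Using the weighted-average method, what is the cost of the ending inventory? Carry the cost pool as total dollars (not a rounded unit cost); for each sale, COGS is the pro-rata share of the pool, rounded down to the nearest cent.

Ending inventory = $1,327.88

After Nov 1: 142 on hand, pool $994.00 (≈ $7.0000 each)
After Nov 3: 506 on hand, pool $4,998.00 (≈ $9.8775 each)
Nov 4, sell 268: 268/506 × $4,998.00 → $2,647.16
After Nov 5: 453 on hand, pool $4,070.84 (≈ $8.9864 each)
Nov 7, sell 299: 299/453 × $4,070.84 → $2,686.93
After Nov 8: 247 on hand, pool $2,220.91 (≈ $8.9915 each)
After Nov 10: 535 on hand, pool $4,524.91 (≈ $8.4578 each)
Nov 11, sell 378: 378/535 × $4,524.91 → $3,197.03
Total COGS = $2,647.16 + $2,686.93 + $3,197.03 = $8,531.12
Ending inventory (cost pool remaining) = $1,327.88
Check: goods available $9,859.00 = COGS $8,531.12 + ending $1,327.88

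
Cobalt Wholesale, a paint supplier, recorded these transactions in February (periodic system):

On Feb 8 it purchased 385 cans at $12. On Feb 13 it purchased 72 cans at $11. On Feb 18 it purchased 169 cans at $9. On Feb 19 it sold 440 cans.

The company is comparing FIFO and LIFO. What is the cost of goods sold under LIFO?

COGS = $4,701

FIFO COGS: 385 @ $12 + 55 @ $11 = $5,225
LIFO COGS: 169 @ $9 + 72 @ $11 + 199 @ $12 = $4,701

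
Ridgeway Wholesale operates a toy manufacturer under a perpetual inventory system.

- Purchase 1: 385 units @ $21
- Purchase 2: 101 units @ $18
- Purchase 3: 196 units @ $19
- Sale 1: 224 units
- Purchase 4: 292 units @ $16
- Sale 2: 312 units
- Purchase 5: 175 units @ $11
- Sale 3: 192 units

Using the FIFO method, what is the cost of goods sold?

Sale 1 (224) [FIFO — oldest first]: 224 @ $21 = $4,704
Sale 2 (312) [FIFO — oldest first]: 161 @ $21 + 101 @ $18 + 50 @ $19 = $6,149
Sale 3 (192) [FIFO — oldest first]: 146 @ $19 + 46 @ $16 = $3,510
Total COGS = $4,704 + $6,149 + $3,510 = $14,363
Ending inventory: 246 @ $16 + 175 @ $11 = $5,861

COGS = $14,363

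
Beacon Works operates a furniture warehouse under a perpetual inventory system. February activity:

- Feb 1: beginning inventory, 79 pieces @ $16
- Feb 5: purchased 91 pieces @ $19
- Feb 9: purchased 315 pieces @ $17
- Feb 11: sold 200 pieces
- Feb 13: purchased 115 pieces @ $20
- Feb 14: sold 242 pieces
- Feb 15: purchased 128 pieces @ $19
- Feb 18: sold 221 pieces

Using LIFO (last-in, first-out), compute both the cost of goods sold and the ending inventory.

COGS = $12,040; ending inventory = $1,040

Feb 11, 200 sold [LIFO — newest first]: 200 @ $17 = $3,400
Feb 14, 242 sold [LIFO — newest first]: 115 @ $20 + 115 @ $17 + 12 @ $19 = $4,483
Feb 18, 221 sold [LIFO — newest first]: 128 @ $19 + 79 @ $19 + 14 @ $16 = $4,157
Total COGS = $3,400 + $4,483 + $4,157 = $12,040
Ending inventory: 65 @ $16 = $1,040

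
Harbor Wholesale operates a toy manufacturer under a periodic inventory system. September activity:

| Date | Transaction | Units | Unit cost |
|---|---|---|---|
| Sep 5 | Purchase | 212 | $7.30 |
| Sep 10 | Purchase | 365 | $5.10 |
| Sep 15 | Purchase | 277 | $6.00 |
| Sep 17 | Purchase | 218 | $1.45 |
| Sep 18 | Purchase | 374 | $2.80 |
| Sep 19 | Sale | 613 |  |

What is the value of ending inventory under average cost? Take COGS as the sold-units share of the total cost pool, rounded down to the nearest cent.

Sep 19, sell 613: 613/1446 × $6,434.40 → $2,727.72
Ending inventory (cost pool remaining) = $3,706.68

Ending inventory = $3,706.68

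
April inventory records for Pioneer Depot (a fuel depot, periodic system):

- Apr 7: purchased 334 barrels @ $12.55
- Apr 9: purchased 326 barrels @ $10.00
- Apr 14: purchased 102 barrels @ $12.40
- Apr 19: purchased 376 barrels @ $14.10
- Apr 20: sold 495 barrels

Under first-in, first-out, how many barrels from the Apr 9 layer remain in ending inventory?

Apr 20, 495 sold [FIFO — oldest first]: 334 @ $12.55 + 161 @ $10.00 = $5,801.70
Ending inventory: 165 @ $10.00 + 102 @ $12.40 + 376 @ $14.10 = $8,216.40
Check: goods available $14,018.10 = COGS $5,801.70 + ending $8,216.40

165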